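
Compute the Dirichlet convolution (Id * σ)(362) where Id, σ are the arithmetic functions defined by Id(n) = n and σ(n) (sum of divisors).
(Id * σ)(362) = 1815

Divisors of 362: [1, 2, 181, 362]. For each d | 362:
  d = 1: Id(1) · σ(362/1) = 1 · 546 = 546
  d = 2: Id(2) · σ(362/2) = 2 · 182 = 364
  d = 181: Id(181) · σ(362/181) = 181 · 3 = 543
  d = 362: Id(362) · σ(362/362) = 362 · 1 = 362
Summing: (Id * σ)(362) = 546 + 364 + 543 + 362 = 1815.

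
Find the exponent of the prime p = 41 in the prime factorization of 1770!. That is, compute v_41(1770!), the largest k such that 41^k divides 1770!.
v_41(1770!) = 44

Legendre's formula: v_p(n!) = Σ_{k ≥ 1} ⌊n / p^k⌋. For p = 41, n = 1770, the terms are:
  ⌊1770/41^1⌋ = ⌊1770/41⌋ = 43
  ⌊1770/41^2⌋ = ⌊1770/1681⌋ = 1
(the next term ⌊1770/41^3⌋ = 0, terminating the sum). Summing: v_41(1770!) = 43 + 1 = 44.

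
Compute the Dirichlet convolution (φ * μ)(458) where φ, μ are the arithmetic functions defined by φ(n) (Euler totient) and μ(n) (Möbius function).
(φ * μ)(458) = 0

Divisors of 458: [1, 2, 229, 458]. For each d | 458:
  d = 1: φ(1) · μ(458/1) = 1 · 1 = 1
  d = 2: φ(2) · μ(458/2) = 1 · -1 = -1
  d = 229: φ(229) · μ(458/229) = 228 · -1 = -228
  d = 458: φ(458) · μ(458/458) = 228 · 1 = 228
Summing: (φ * μ)(458) = 1 + -1 + -228 + 228 = 0.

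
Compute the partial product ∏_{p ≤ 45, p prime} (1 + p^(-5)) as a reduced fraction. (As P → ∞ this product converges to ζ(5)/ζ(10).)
∏ = 337266640043527822041984546776597328186597199973708681183232/325579173304271359254907763799806016454065290452479278531405

The primes p ≤ 45 are [2, 3, 5, 7, 11, 13, 17, 19, 23, 29, 31, 37, 41, 43]. For each, (1 + 1/p^5) = (p^5 + 1)/p^5. Multiplying these fractions over p ∈ [2, 3, 5, 7, 11, 13, 17, 19, 23, 29, 31, 37, 41, 43] gives 337266640043527822041984546776597328186597199973708681183232/325579173304271359254907763799806016454065290452479278531405. (In the limit P → ∞ this tends to ζ(5)/ζ(10).)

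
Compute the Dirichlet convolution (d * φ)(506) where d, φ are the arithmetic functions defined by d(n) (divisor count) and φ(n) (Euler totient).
(d * φ)(506) = 864

Divisors of 506: [1, 2, 11, 22, 23, 46, 253, 506]. For each d | 506:
  d = 1: d(1) · φ(506/1) = 1 · 220 = 220
  d = 2: d(2) · φ(506/2) = 2 · 220 = 440
  d = 11: d(11) · φ(506/11) = 2 · 22 = 44
  d = 22: d(22) · φ(506/22) = 4 · 22 = 88
  d = 23: d(23) · φ(506/23) = 2 · 10 = 20
  d = 46: d(46) · φ(506/46) = 4 · 10 = 40
  d = 253: d(253) · φ(506/253) = 4 · 1 = 4
  d = 506: d(506) · φ(506/506) = 8 · 1 = 8
Summing: (d * φ)(506) = 220 + 440 + 44 + 88 + 20 + 40 + 4 + 8 = 864.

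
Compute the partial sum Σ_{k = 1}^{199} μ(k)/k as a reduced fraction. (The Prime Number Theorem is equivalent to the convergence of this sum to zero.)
Σ μ(k)/k = -2525956533029285906333379660693655000208391328320024740655748842764916179604407/82104442544036437402623148487682251333557860946353167843084552367036963538575798

Values of μ(k) for 1 ≤ k ≤ 199: μ(1) = 1, μ(2) = -1, μ(3) = -1, μ(5) = -1, μ(6) = 1, μ(7) = -1, μ(10) = 1, μ(11) = -1, μ(13) = -1, μ(14) = 1, μ(15) = 1, μ(17) = -1, μ(19) = -1, μ(21) = 1, μ(22) = 1, μ(23) = -1, μ(26) = 1, μ(29) = -1, μ(30) = -1, μ(31) = -1, μ(33) = 1, μ(34) = 1, μ(35) = 1, μ(37) = -1, μ(38) = 1, μ(39) = 1, μ(41) = -1, μ(42) = -1, μ(43) = -1, μ(46) = 1, μ(47) = -1, μ(51) = 1, μ(53) = -1, μ(55) = 1, μ(57) = 1, μ(58) = 1, μ(59) = -1, μ(61) = -1, μ(62) = 1, μ(65) = 1, μ(66) = -1, μ(67) = -1, μ(69) = 1, μ(70) = -1, μ(71) = -1, μ(73) = -1, μ(74) = 1, μ(77) = 1, μ(78) = -1, μ(79) = -1, μ(82) = 1, μ(83) = -1, μ(85) = 1, μ(86) = 1, μ(87) = 1, μ(89) = -1, μ(91) = 1, μ(93) = 1, μ(94) = 1, μ(95) = 1, μ(97) = -1, μ(101) = -1, μ(102) = -1, μ(103) = -1, μ(105) = -1, μ(106) = 1, μ(107) = -1, μ(109) = -1, μ(110) = -1, μ(111) = 1, μ(113) = -1, μ(114) = -1, μ(115) = 1, μ(118) = 1, μ(119) = 1, μ(122) = 1, μ(123) = 1, μ(127) = -1, μ(129) = 1, μ(130) = -1, μ(131) = -1, μ(133) = 1, μ(134) = 1, μ(137) = -1, μ(138) = -1, μ(139) = -1, μ(141) = 1, μ(142) = 1, μ(143) = 1, μ(145) = 1, μ(146) = 1, μ(149) = -1, μ(151) = -1, μ(154) = -1, μ(155) = 1, μ(157) = -1, μ(158) = 1, μ(159) = 1, μ(161) = 1, μ(163) = -1, μ(165) = -1, μ(166) = 1, μ(167) = -1, μ(170) = -1, μ(173) = -1, μ(174) = -1, μ(177) = 1, μ(178) = 1, μ(179) = -1, μ(181) = -1, μ(182) = -1, μ(183) = 1, μ(185) = 1, μ(186) = -1, μ(187) = 1, μ(190) = -1, μ(191) = -1, μ(193) = -1, μ(194) = 1, μ(195) = -1, μ(197) = -1, μ(199) = -1, with μ = 0 on non-squarefree integers. Summing μ(k)/k for k where μ(k) ≠ 0 gives -2525956533029285906333379660693655000208391328320024740655748842764916179604407/82104442544036437402623148487682251333557860946353167843084552367036963538575798 ≈ -0.0308. (PNT ⟺ this sum → 0 as n → ∞.)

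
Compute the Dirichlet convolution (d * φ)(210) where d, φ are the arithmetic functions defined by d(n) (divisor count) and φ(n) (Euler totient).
(d * φ)(210) = 576

Divisors of 210: [1, 2, 3, 5, 6, 7, 10, 14, 15, 21, 30, 35, 42, 70, 105, 210]. For each d | 210:
  d = 1: d(1) · φ(210/1) = 1 · 48 = 48
  d = 2: d(2) · φ(210/2) = 2 · 48 = 96
  d = 3: d(3) · φ(210/3) = 2 · 24 = 48
  d = 5: d(5) · φ(210/5) = 2 · 12 = 24
  d = 6: d(6) · φ(210/6) = 4 · 24 = 96
  d = 7: d(7) · φ(210/7) = 2 · 8 = 16
  d = 10: d(10) · φ(210/10) = 4 · 12 = 48
  d = 14: d(14) · φ(210/14) = 4 · 8 = 32
  d = 15: d(15) · φ(210/15) = 4 · 6 = 24
  d = 21: d(21) · φ(210/21) = 4 · 4 = 16
  d = 30: d(30) · φ(210/30) = 8 · 6 = 48
  d = 35: d(35) · φ(210/35) = 4 · 2 = 8
  d = 42: d(42) · φ(210/42) = 8 · 4 = 32
  d = 70: d(70) · φ(210/70) = 8 · 2 = 16
  d = 105: d(105) · φ(210/105) = 8 · 1 = 8
  d = 210: d(210) · φ(210/210) = 16 · 1 = 16
Summing: (d * φ)(210) = 48 + 96 + 48 + 24 + 96 + 16 + 48 + 32 + 24 + 16 + 48 + 8 + 32 + 16 + 8 + 16 = 576.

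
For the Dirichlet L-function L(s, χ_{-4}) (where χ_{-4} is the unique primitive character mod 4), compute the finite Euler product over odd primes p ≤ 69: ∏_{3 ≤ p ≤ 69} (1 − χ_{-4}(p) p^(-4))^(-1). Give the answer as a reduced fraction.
∏ = 1651066280281380138536686837541579766361280941939967829361597654494040671703/1669523570694536178861740034086625672835197425049896317943747132528787456000

The odd primes p ≤ 69 are [3, 5, 7, 11, 13, 17, 19, 23, 29, 31, 37, 41, 43, 47, 53, 59, 61, 67]. For each, χ(p) = 1 if p ≡ 1 mod 4, χ(p) = −1 if p ≡ 3 mod 4. Taking (1 − χ(p)/p^4)^(-1) = p^4/(p^4 − χ(p)): (1 − (-1)/3^4)^(-1) · (1 − (1)/5^4)^(-1) · (1 − (-1)/7^4)^(-1) · (1 − (-1)/11^4)^(-1) · (1 − (1)/13^4)^(-1) · (1 − (1)/17^4)^(-1) · (1 − (-1)/19^4)^(-1) · (1 − (-1)/23^4)^(-1) · (1 − (1)/29^4)^(-1) · (1 − (-1)/31^4)^(-1) · (1 − (1)/37^4)^(-1) · (1 − (1)/41^4)^(-1) · (1 − (-1)/43^4)^(-1) · (1 − (-1)/47^4)^(-1) · (1 − (1)/53^4)^(-1) · (1 − (-1)/59^4)^(-1) · (1 − (1)/61^4)^(-1) · (1 − (-1)/67^4)^(-1) = 1651066280281380138536686837541579766361280941939967829361597654494040671703/1669523570694536178861740034086625672835197425049896317943747132528787456000.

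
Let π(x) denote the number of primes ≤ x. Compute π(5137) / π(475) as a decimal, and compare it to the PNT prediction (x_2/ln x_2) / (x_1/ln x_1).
π(5137)/π(475) = 685/91 ≈ 7.5275;  PNT prediction ≈ 7.8011.

π(475) = 91 and π(5137) = 685, so π(5137)/π(475) ≈ 7.5275. The PNT-predicted ratio is (5137/ln(5137)) / (475/ln(475)) ≈ 7.8011. The two agree to within a few percent, as expected.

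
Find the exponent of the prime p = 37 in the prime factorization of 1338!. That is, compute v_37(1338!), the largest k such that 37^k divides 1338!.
v_37(1338!) = 36

Legendre's formula: v_p(n!) = Σ_{k ≥ 1} ⌊n / p^k⌋. For p = 37, n = 1338, the terms are:
  ⌊1338/37^1⌋ = ⌊1338/37⌋ = 36
(the next term ⌊1338/37^2⌋ = 0, terminating the sum). Summing: v_37(1338!) = 36 = 36.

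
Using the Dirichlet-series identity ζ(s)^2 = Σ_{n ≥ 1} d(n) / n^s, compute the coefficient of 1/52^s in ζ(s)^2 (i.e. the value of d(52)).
d(52) = 6

ζ(s)^2 = (Σ 1/m^s)(Σ 1/k^s). The coefficient of 1/n^s in the product is the number of ordered pairs (m, k) with mk = n, which equals d(n). For n = 52, divisors are [1, 2, 4, 13, 26, 52], so d(52) = 6.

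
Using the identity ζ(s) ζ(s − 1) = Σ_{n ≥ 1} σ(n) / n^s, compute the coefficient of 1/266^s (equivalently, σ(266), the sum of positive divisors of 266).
σ(266) = 480

In the product (Σ m^0/m^s)(Σ k / k^s) = Σ (Σ_{d | n} d) / n^s, the coefficient of 1/n^s is σ(n) = Σ_{d | n} d. For n = 266, divisors are [1, 2, 7, 14, 19, 38, 133, 266]; summing: σ(266) = 480.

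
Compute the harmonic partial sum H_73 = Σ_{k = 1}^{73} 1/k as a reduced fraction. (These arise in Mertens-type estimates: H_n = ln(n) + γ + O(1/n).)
H_73 = 667084944417653637854891458725877/136851726813476721146087646859200

Direct summation: H_73 = 1 + 1/2 + ... + 1/73. The least common denominator is lcm(1, ..., 73) = 410555180440430163438262940577600; over this denominator the numerator is 410555180440430163438262940577600 + 205277590220215081719131470288800 + 136851726813476721146087646859200 + 102638795110107540859565735144400 + 82111036088086032687652588115520 + 68425863406738360573043823429600 + 58650740062918594776894705796800 + 51319397555053770429782867572200 + 45617242271158907048695882286400 + 41055518044043016343826294057760 + 37323198221857287585296630961600 + 34212931703369180286521911714800 + 31581167726186935649097149275200 + 29325370031459297388447352898400 + 27370345362695344229217529371840 + 25659698777526885214891433786100 + 24150304731790009614015467092800 + 22808621135579453524347941143200 + 21608167391601587549382260030400 + 20527759022021508171913147028880 + 19550246687639531592298235265600 + 18661599110928643792648315480800 + 17850225236540441888620127851200 + 17106465851684590143260955857400 + 16422207217617206537530517623104 + 15790583863093467824548574637600 + 15205747423719635682898627428800 + 14662685015729648694223676449200 + 14157075187601040118560791054400 + 13685172681347672114608764685920 + 13243715498078392368976223889600 + 12829849388763442607445716893050 + 12441066073952429195098876987200 + 12075152365895004807007733546400 + 11730148012583718955378941159360 + 11404310567789726762173970571600 + 11096085957849463876709809204800 + 10804083695800793774691130015200 + 10527055908728978549699049758400 + 10263879511010754085956573514440 + 10013540986351955205811291233600 + 9775123343819765796149117632800 + 9547794893963492172982859083200 + 9330799555464321896324157740400 + 9123448454231781409739176457280 + 8925112618270220944310063925600 + 8735216605115535392303466820800 + 8553232925842295071630477928700 + 8378677151845513539556386542400 + 8211103608808603268765258811552 + 8050101577263336538005155697600 + 7895291931546733912274287318800 + 7746324159253399310155904539200 + 7602873711859817841449313714400 + 7464639644371457517059326192320 + 7331342507864824347111838224600 + 7202722463867195849794086676800 + 7078537593800520059280395527200 + 6958562380346273956580727806400 + 6842586340673836057304382342960 + 6730412794105412515381359681600 + 6621857749039196184488111944800 + 6516748895879843864099411755200 + 6414924694381721303722858446525 + 6316233545237387129819429855040 + 6220533036976214597549438493600 + 6127689260304927812511387172800 + 6037576182947502403503866773200 + 5950075078846813962873375950400 + 5865074006291859477689470579680 + 5782467330146903710398069585600 + 5702155283894863381086985285800 + 5624043567677125526551547131200 = 2001254833252960913564674376177631, so H_73 = 2001254833252960913564674376177631/410555180440430163438262940577600; reducing by gcd(2001254833252960913564674376177631, 410555180440430163438262940577600) = 3 gives 667084944417653637854891458725877/136851726813476721146087646859200 ≈ 4.87451. (The PNT-adjacent estimate ln(73) + γ ≈ 4.86768 matches within O(1/n).)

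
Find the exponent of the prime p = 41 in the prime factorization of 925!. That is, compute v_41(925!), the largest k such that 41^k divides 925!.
v_41(925!) = 22

Legendre's formula: v_p(n!) = Σ_{k ≥ 1} ⌊n / p^k⌋. For p = 41, n = 925, the terms are:
  ⌊925/41^1⌋ = ⌊925/41⌋ = 22
(the next term ⌊925/41^2⌋ = 0, terminating the sum). Summing: v_41(925!) = 22 = 22.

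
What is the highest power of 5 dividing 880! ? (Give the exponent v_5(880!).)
v_5(880!) = 219

Legendre's formula: v_p(n!) = Σ_{k ≥ 1} ⌊n / p^k⌋. For p = 5, n = 880, the terms are:
  ⌊880/5^1⌋ = ⌊880/5⌋ = 176
  ⌊880/5^2⌋ = ⌊880/25⌋ = 35
  ⌊880/5^3⌋ = ⌊880/125⌋ = 7
  ⌊880/5^4⌋ = ⌊880/625⌋ = 1
(the next term ⌊880/5^5⌋ = 0, terminating the sum). Summing: v_5(880!) = 176 + 35 + 7 + 1 = 219.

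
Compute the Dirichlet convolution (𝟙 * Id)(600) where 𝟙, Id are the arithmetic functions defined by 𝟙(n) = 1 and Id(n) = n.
(𝟙 * Id)(600) = 1860

Divisors of 600: [1, 2, 3, 4, 5, 6, 8, 10, 12, 15, 20, 24, 25, 30, 40, 50, 60, 75, 100, 120, 150, 200, 300, 600]. For each d | 600:
  d = 1: 𝟙(1) · Id(600/1) = 1 · 600 = 600
  d = 2: 𝟙(2) · Id(600/2) = 1 · 300 = 300
  d = 3: 𝟙(3) · Id(600/3) = 1 · 200 = 200
  d = 4: 𝟙(4) · Id(600/4) = 1 · 150 = 150
  d = 5: 𝟙(5) · Id(600/5) = 1 · 120 = 120
  d = 6: 𝟙(6) · Id(600/6) = 1 · 100 = 100
  d = 8: 𝟙(8) · Id(600/8) = 1 · 75 = 75
  d = 10: 𝟙(10) · Id(600/10) = 1 · 60 = 60
  d = 12: 𝟙(12) · Id(600/12) = 1 · 50 = 50
  d = 15: 𝟙(15) · Id(600/15) = 1 · 40 = 40
  d = 20: 𝟙(20) · Id(600/20) = 1 · 30 = 30
  d = 24: 𝟙(24) · Id(600/24) = 1 · 25 = 25
  d = 25: 𝟙(25) · Id(600/25) = 1 · 24 = 24
  d = 30: 𝟙(30) · Id(600/30) = 1 · 20 = 20
  d = 40: 𝟙(40) · Id(600/40) = 1 · 15 = 15
  d = 50: 𝟙(50) · Id(600/50) = 1 · 12 = 12
  d = 60: 𝟙(60) · Id(600/60) = 1 · 10 = 10
  d = 75: 𝟙(75) · Id(600/75) = 1 · 8 = 8
  d = 100: 𝟙(100) · Id(600/100) = 1 · 6 = 6
  d = 120: 𝟙(120) · Id(600/120) = 1 · 5 = 5
  d = 150: 𝟙(150) · Id(600/150) = 1 · 4 = 4
  d = 200: 𝟙(200) · Id(600/200) = 1 · 3 = 3
  d = 300: 𝟙(300) · Id(600/300) = 1 · 2 = 2
  d = 600: 𝟙(600) · Id(600/600) = 1 · 1 = 1
Summing: (𝟙 * Id)(600) = 600 + 300 + 200 + 150 + 120 + 100 + 75 + 60 + 50 + 40 + 30 + 25 + 24 + 20 + 15 + 12 + 10 + 8 + 6 + 5 + 4 + 3 + 2 + 1 = 1860.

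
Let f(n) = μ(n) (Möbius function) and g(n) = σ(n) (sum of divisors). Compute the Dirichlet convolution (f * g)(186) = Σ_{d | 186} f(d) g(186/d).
(μ * σ)(186) = 186

Divisors of 186: [1, 2, 3, 6, 31, 62, 93, 186]. For each d | 186:
  d = 1: μ(1) · σ(186/1) = 1 · 384 = 384
  d = 2: μ(2) · σ(186/2) = -1 · 128 = -128
  d = 3: μ(3) · σ(186/3) = -1 · 96 = -96
  d = 6: μ(6) · σ(186/6) = 1 · 32 = 32
  d = 31: μ(31) · σ(186/31) = -1 · 12 = -12
  d = 62: μ(62) · σ(186/62) = 1 · 4 = 4
  d = 93: μ(93) · σ(186/93) = 1 · 3 = 3
  d = 186: μ(186) · σ(186/186) = -1 · 1 = -1
Summing: (μ * σ)(186) = 384 + -128 + -96 + 32 + -12 + 4 + 3 + -1 = 186.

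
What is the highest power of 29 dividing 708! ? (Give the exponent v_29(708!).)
v_29(708!) = 24

Legendre's formula: v_p(n!) = Σ_{k ≥ 1} ⌊n / p^k⌋. For p = 29, n = 708, the terms are:
  ⌊708/29^1⌋ = ⌊708/29⌋ = 24
(the next term ⌊708/29^2⌋ = 0, terminating the sum). Summing: v_29(708!) = 24 = 24.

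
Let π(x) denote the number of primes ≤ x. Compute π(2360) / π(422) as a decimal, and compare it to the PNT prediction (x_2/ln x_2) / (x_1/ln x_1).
π(2360)/π(422) = 350/82 ≈ 4.2683;  PNT prediction ≈ 4.3529.

π(422) = 82 and π(2360) = 350, so π(2360)/π(422) ≈ 4.2683. The PNT-predicted ratio is (2360/ln(2360)) / (422/ln(422)) ≈ 4.3529. The two agree to within a few percent, as expected.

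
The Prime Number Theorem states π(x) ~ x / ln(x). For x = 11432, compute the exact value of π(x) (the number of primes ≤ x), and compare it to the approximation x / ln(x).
π(11432) = 1378;  x/ln(x) ≈ 1223.44;  relative error ≈ 11.22%.

Directly count primes up to 11432: π(11432) = 1378. The PNT approximation gives 11432/ln(11432) ≈ 11432/9.34417 ≈ 1223.44. Relative error (π(x) − x/ln(x)) / π(x) ≈ 11.22%; the approximation is known to undercount slightly (Li(x) is a better estimate).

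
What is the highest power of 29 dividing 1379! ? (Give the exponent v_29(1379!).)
v_29(1379!) = 48

Legendre's formula: v_p(n!) = Σ_{k ≥ 1} ⌊n / p^k⌋. For p = 29, n = 1379, the terms are:
  ⌊1379/29^1⌋ = ⌊1379/29⌋ = 47
  ⌊1379/29^2⌋ = ⌊1379/841⌋ = 1
(the next term ⌊1379/29^3⌋ = 0, terminating the sum). Summing: v_29(1379!) = 47 + 1 = 48.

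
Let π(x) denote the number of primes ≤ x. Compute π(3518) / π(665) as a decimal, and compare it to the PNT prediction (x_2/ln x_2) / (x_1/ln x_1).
π(3518)/π(665) = 491/121 ≈ 4.0579;  PNT prediction ≈ 4.2110.

π(665) = 121 and π(3518) = 491, so π(3518)/π(665) ≈ 4.0579. The PNT-predicted ratio is (3518/ln(3518)) / (665/ln(665)) ≈ 4.2110. The two agree to within a few percent, as expected.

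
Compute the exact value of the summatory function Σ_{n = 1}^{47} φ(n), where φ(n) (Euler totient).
Σ_{n ≤ 47} φ(n) = 696

Compute φ(n) for each 1 ≤ n ≤ 47: φ(1) = 1, φ(2) = 1, φ(3) = 2, φ(4) = 2, φ(5) = 4, φ(6) = 2, φ(7) = 6, φ(8) = 4, φ(9) = 6, φ(10) = 4, φ(11) = 10, φ(12) = 4, φ(13) = 12, φ(14) = 6, φ(15) = 8, φ(16) = 8, φ(17) = 16, φ(18) = 6, φ(19) = 18, φ(20) = 8, φ(21) = 12, φ(22) = 10, φ(23) = 22, φ(24) = 8, φ(25) = 20, φ(26) = 12, φ(27) = 18, φ(28) = 12, φ(29) = 28, φ(30) = 8, φ(31) = 30, φ(32) = 16, φ(33) = 20, φ(34) = 16, φ(35) = 24, φ(36) = 12, φ(37) = 36, φ(38) = 18, φ(39) = 24, φ(40) = 16, φ(41) = 40, φ(42) = 12, φ(43) = 42, φ(44) = 20, φ(45) = 24, φ(46) = 22, φ(47) = 46. Summing all 47 values: 696. (Average order: Σ_{n ≤ x} φ(n) ~ (3/π²) x². For x = 47, (3/π²)·47² ≈ 671.46.)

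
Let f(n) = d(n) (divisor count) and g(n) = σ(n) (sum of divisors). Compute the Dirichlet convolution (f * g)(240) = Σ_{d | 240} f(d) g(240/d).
(d * σ)(240) = 4752

Divisors of 240: [1, 2, 3, 4, 5, 6, 8, 10, 12, 15, 16, 20, 24, 30, 40, 48, 60, 80, 120, 240]. For each d | 240:
  d = 1: d(1) · σ(240/1) = 1 · 744 = 744
  d = 2: d(2) · σ(240/2) = 2 · 360 = 720
  d = 3: d(3) · σ(240/3) = 2 · 186 = 372
  d = 4: d(4) · σ(240/4) = 3 · 168 = 504
  d = 5: d(5) · σ(240/5) = 2 · 124 = 248
  d = 6: d(6) · σ(240/6) = 4 · 90 = 360
  d = 8: d(8) · σ(240/8) = 4 · 72 = 288
  d = 10: d(10) · σ(240/10) = 4 · 60 = 240
  d = 12: d(12) · σ(240/12) = 6 · 42 = 252
  d = 15: d(15) · σ(240/15) = 4 · 31 = 124
  d = 16: d(16) · σ(240/16) = 5 · 24 = 120
  d = 20: d(20) · σ(240/20) = 6 · 28 = 168
  d = 24: d(24) · σ(240/24) = 8 · 18 = 144
  d = 30: d(30) · σ(240/30) = 8 · 15 = 120
  d = 40: d(40) · σ(240/40) = 8 · 12 = 96
  d = 48: d(48) · σ(240/48) = 10 · 6 = 60
  d = 60: d(60) · σ(240/60) = 12 · 7 = 84
  d = 80: d(80) · σ(240/80) = 10 · 4 = 40
  d = 120: d(120) · σ(240/120) = 16 · 3 = 48
  d = 240: d(240) · σ(240/240) = 20 · 1 = 20
Summing: (d * σ)(240) = 744 + 720 + 372 + 504 + 248 + 360 + 288 + 240 + 252 + 124 + 120 + 168 + 144 + 120 + 96 + 60 + 84 + 40 + 48 + 20 = 4752.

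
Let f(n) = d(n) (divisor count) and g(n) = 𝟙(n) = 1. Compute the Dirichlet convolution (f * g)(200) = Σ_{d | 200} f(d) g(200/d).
(d * 𝟙)(200) = 60

Divisors of 200: [1, 2, 4, 5, 8, 10, 20, 25, 40, 50, 100, 200]. For each d | 200:
  d = 1: d(1) · 𝟙(200/1) = 1 · 1 = 1
  d = 2: d(2) · 𝟙(200/2) = 2 · 1 = 2
  d = 4: d(4) · 𝟙(200/4) = 3 · 1 = 3
  d = 5: d(5) · 𝟙(200/5) = 2 · 1 = 2
  d = 8: d(8) · 𝟙(200/8) = 4 · 1 = 4
  d = 10: d(10) · 𝟙(200/10) = 4 · 1 = 4
  d = 20: d(20) · 𝟙(200/20) = 6 · 1 = 6
  d = 25: d(25) · 𝟙(200/25) = 3 · 1 = 3
  d = 40: d(40) · 𝟙(200/40) = 8 · 1 = 8
  d = 50: d(50) · 𝟙(200/50) = 6 · 1 = 6
  d = 100: d(100) · 𝟙(200/100) = 9 · 1 = 9
  d = 200: d(200) · 𝟙(200/200) = 12 · 1 = 12
Summing: (d * 𝟙)(200) = 1 + 2 + 3 + 2 + 4 + 4 + 6 + 3 + 8 + 6 + 9 + 12 = 60.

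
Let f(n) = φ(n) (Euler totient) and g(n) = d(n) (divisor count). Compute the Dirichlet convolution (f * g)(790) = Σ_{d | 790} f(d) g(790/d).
(φ * d)(790) = 1440

Divisors of 790: [1, 2, 5, 10, 79, 158, 395, 790]. For each d | 790:
  d = 1: φ(1) · d(790/1) = 1 · 8 = 8
  d = 2: φ(2) · d(790/2) = 1 · 4 = 4
  d = 5: φ(5) · d(790/5) = 4 · 4 = 16
  d = 10: φ(10) · d(790/10) = 4 · 2 = 8
  d = 79: φ(79) · d(790/79) = 78 · 4 = 312
  d = 158: φ(158) · d(790/158) = 78 · 2 = 156
  d = 395: φ(395) · d(790/395) = 312 · 2 = 624
  d = 790: φ(790) · d(790/790) = 312 · 1 = 312
Summing: (φ * d)(790) = 8 + 4 + 16 + 8 + 312 + 156 + 624 + 312 = 1440.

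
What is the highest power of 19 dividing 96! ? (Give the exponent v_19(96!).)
v_19(96!) = 5

Legendre's formula: v_p(n!) = Σ_{k ≥ 1} ⌊n / p^k⌋. For p = 19, n = 96, the terms are:
  ⌊96/19^1⌋ = ⌊96/19⌋ = 5
(the next term ⌊96/19^2⌋ = 0, terminating the sum). Summing: v_19(96!) = 5 = 5.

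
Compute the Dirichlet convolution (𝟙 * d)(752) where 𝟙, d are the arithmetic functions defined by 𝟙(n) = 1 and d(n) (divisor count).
(𝟙 * d)(752) = 45

Divisors of 752: [1, 2, 4, 8, 16, 47, 94, 188, 376, 752]. For each d | 752:
  d = 1: 𝟙(1) · d(752/1) = 1 · 10 = 10
  d = 2: 𝟙(2) · d(752/2) = 1 · 8 = 8
  d = 4: 𝟙(4) · d(752/4) = 1 · 6 = 6
  d = 8: 𝟙(8) · d(752/8) = 1 · 4 = 4
  d = 16: 𝟙(16) · d(752/16) = 1 · 2 = 2
  d = 47: 𝟙(47) · d(752/47) = 1 · 5 = 5
  d = 94: 𝟙(94) · d(752/94) = 1 · 4 = 4
  d = 188: 𝟙(188) · d(752/188) = 1 · 3 = 3
  d = 376: 𝟙(376) · d(752/376) = 1 · 2 = 2
  d = 752: 𝟙(752) · d(752/752) = 1 · 1 = 1
Summing: (𝟙 * d)(752) = 10 + 8 + 6 + 4 + 2 + 5 + 4 + 3 + 2 + 1 = 45.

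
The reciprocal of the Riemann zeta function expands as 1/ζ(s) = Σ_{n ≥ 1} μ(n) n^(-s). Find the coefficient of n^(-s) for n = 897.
μ(897) = -1

Factor n = 897 = 3 · 13 · 23. μ(n) = 0 if any exponent ≥ 2 (not squarefree); otherwise μ(n) = (−1)^{ω(n)} where ω(n) is the number of distinct prime factors. Applying: μ(897) = -1.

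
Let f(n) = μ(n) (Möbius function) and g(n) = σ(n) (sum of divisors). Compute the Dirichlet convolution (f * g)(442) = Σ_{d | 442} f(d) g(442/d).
(μ * σ)(442) = 442

Divisors of 442: [1, 2, 13, 17, 26, 34, 221, 442]. For each d | 442:
  d = 1: μ(1) · σ(442/1) = 1 · 756 = 756
  d = 2: μ(2) · σ(442/2) = -1 · 252 = -252
  d = 13: μ(13) · σ(442/13) = -1 · 54 = -54
  d = 17: μ(17) · σ(442/17) = -1 · 42 = -42
  d = 26: μ(26) · σ(442/26) = 1 · 18 = 18
  d = 34: μ(34) · σ(442/34) = 1 · 14 = 14
  d = 221: μ(221) · σ(442/221) = 1 · 3 = 3
  d = 442: μ(442) · σ(442/442) = -1 · 1 = -1
Summing: (μ * σ)(442) = 756 + -252 + -54 + -42 + 18 + 14 + 3 + -1 = 442.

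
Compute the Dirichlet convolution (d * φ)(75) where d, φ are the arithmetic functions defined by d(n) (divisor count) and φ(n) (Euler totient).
(d * φ)(75) = 124

Divisors of 75: [1, 3, 5, 15, 25, 75]. For each d | 75:
  d = 1: d(1) · φ(75/1) = 1 · 40 = 40
  d = 3: d(3) · φ(75/3) = 2 · 20 = 40
  d = 5: d(5) · φ(75/5) = 2 · 8 = 16
  d = 15: d(15) · φ(75/15) = 4 · 4 = 16
  d = 25: d(25) · φ(75/25) = 3 · 2 = 6
  d = 75: d(75) · φ(75/75) = 6 · 1 = 6
Summing: (d * φ)(75) = 40 + 40 + 16 + 16 + 6 + 6 = 124.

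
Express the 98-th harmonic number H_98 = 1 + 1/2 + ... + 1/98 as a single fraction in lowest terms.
H_98 = 360264457021270114060513483605065190394007/69720375229712477164533808935312303556800

Direct summation: H_98 = 1 + 1/2 + ... + 1/98. The least common denominator is lcm(1, ..., 98) = 69720375229712477164533808935312303556800; over this denominator the numerator is 69720375229712477164533808935312303556800 + 34860187614856238582266904467656151778400 + 23240125076570825721511269645104101185600 + 17430093807428119291133452233828075889200 + 13944075045942495432906761787062460711360 + 11620062538285412860755634822552050592800 + 9960053604244639594933401276473186222400 + 8715046903714059645566726116914037944600 + 7746708358856941907170423215034700395200 + 6972037522971247716453380893531230355680 + 6338215929973861560412164448664754868800 + 5810031269142706430377817411276025296400 + 5363105786900959781887216071947100273600 + 4980026802122319797466700638236593111200 + 4648025015314165144302253929020820237120 + 4357523451857029822783363058457018972300 + 4101198542924263362619635819724253150400 + 3873354179428470953585211607517350197600 + 3669493433142761956028095207121700187200 + 3486018761485623858226690446765615177840 + 3320017868081546531644467092157728740800 + 3169107964986930780206082224332377434400 + 3031320662161412050631904736317926241600 + 2905015634571353215188908705638012648200 + 2788815009188499086581352357412492142272 + 2681552893450479890943608035973550136800 + 2582236119618980635723474405011566798400 + 2490013401061159898733350319118296555600 + 2404150869990085419466683066734907019200 + 2324012507657082572151126964510410118560 + 2249044362248789585952703514042332372800 + 2178761725928514911391681529228509486150 + 2112738643324620520137388149554918289600 + 2050599271462131681309817909862126575200 + 1992010720848927918986680255294637244480 + 1936677089714235476792605803758675098800 + 1884334465667904788230643484738170366400 + 1834746716571380978014047603560850093600 + 1787701928966986593962405357315700091200 + 1743009380742811929113345223382807588920 + 1700496956822255540598385583788104964800 + 1660008934040773265822233546078864370400 + 1621404075109592492198460672914239617600 + 1584553982493465390103041112166188717200 + 1549341671771388381434084643006940079040 + 1515660331080706025315952368158963120800 + 1483412238930052705628378913517283054400 + 1452507817285676607594454352819006324100 + 1422864800606377084990485896639026603200 + 1394407504594249543290676178706246071136 + 1367066180974754454206545273241417716800 + 1340776446725239945471804017986775068400 + 1315478777919103342727052998779477425600 + 1291118059809490317861737202505783399200 + 1267643185994772312082432889732950973760 + 1245006700530579949366675159559148277800 + 1223164477714253985342698402373900062400 + 1202075434995042709733341533367453509600 + 1181701275079872494314132354835801755200 + 1162006253828541286075563482255205059280 + 1142956970978893068271046048119873828800 + 1124522181124394792976351757021166186400 + 1106672622693848843881489030719242913600 + 1089380862964257455695840764614254743075 + 1072621157380191956377443214389420054720 + 1056369321662310260068694074777459144800 + 1040602615368842942754235954258392590400 + 1025299635731065840654908954931063287600 + 1010440220720470683543968245439308747200 + 996005360424463959493340127647318622240 + 981977115911443340345546604722708500800 + 968338544857117738396302901879337549400 + 955073633283732563897723410072771281600 + 942167232833952394115321742369085183200 + 929605003062833028860450785804164047424 + 917373358285690489007023801780425046800 + 905459418567694508630309206952107838400 + 893850964483493296981202678657850045600 + 882536395312816166639668467535598779200 + 871504690371405964556672611691403794460 + 860745373206326878574491468337188932800 + 850248478411127770299192791894052482400 + 840004520839909363428118179943521729600 + 830004467020386632911116773039432185200 + 820239708584852672523927163944850630080 + 810702037554796246099230336457119808800 + 801383623330028473155561022244969006400 + 792276991246732695051520556083094358600 + 783375002581039069264424819497891051200 + 774670835885694190717042321503470039520 + 766157969557279968841030867421014324800 + 757830165540353012657976184079481560400 + 749681454082929861984234504680777457600 + 741706119465026352814189456758641527200 + 733898686628552391205619041424340037440 + 726253908642838303797227176409503162050 + 718766754945489455304472257065075294400 + 711432400303188542495242948319513301600 = 360264457021270114060513483605065190394007, so H_98 = 360264457021270114060513483605065190394007/69720375229712477164533808935312303556800 (already in lowest terms) ≈ 5.16728. (The PNT-adjacent estimate ln(98) + γ ≈ 5.16218 matches within O(1/n).)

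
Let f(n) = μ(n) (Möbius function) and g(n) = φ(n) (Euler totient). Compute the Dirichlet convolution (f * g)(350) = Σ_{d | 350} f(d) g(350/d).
(μ * φ)(350) = 0

Divisors of 350: [1, 2, 5, 7, 10, 14, 25, 35, 50, 70, 175, 350]. For each d | 350:
  d = 1: μ(1) · φ(350/1) = 1 · 120 = 120
  d = 2: μ(2) · φ(350/2) = -1 · 120 = -120
  d = 5: μ(5) · φ(350/5) = -1 · 24 = -24
  d = 7: μ(7) · φ(350/7) = -1 · 20 = -20
  d = 10: μ(10) · φ(350/10) = 1 · 24 = 24
  d = 14: μ(14) · φ(350/14) = 1 · 20 = 20
  d = 25: μ(25) · φ(350/25) = 0 · 6 = 0
  d = 35: μ(35) · φ(350/35) = 1 · 4 = 4
  d = 50: μ(50) · φ(350/50) = 0 · 6 = 0
  d = 70: μ(70) · φ(350/70) = -1 · 4 = -4
  d = 175: μ(175) · φ(350/175) = 0 · 1 = 0
  d = 350: μ(350) · φ(350/350) = 0 · 1 = 0
Summing: (μ * φ)(350) = 120 + -120 + -24 + -20 + 24 + 20 + 0 + 4 + 0 + -4 + 0 + 0 = 0.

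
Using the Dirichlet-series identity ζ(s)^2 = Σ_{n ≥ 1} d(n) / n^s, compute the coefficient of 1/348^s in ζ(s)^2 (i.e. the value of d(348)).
d(348) = 12

ζ(s)^2 = (Σ 1/m^s)(Σ 1/k^s). The coefficient of 1/n^s in the product is the number of ordered pairs (m, k) with mk = n, which equals d(n). For n = 348, divisors are [1, 2, 3, 4, 6, 12, 29, 58, 87, 116, 174, 348], so d(348) = 12.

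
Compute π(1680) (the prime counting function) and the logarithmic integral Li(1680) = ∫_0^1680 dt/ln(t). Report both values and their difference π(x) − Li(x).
π(1680) = 263;  Li(1680) ≈ 272.23;  π(x) − Li(x) ≈ -9.23.

Direct count of primes ≤ 1680 gives π(1680) = 263. Numerical evaluation of the logarithmic integral gives Li(1680) ≈ 272.23. The difference π(x) − Li(x) ≈ -9.23 is typically negative for small/moderate x (Li(x) overestimates), though Littlewood's theorem shows this sign changes infinitely often.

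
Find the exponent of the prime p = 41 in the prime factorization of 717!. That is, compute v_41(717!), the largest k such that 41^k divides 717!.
v_41(717!) = 17

Legendre's formula: v_p(n!) = Σ_{k ≥ 1} ⌊n / p^k⌋. For p = 41, n = 717, the terms are:
  ⌊717/41^1⌋ = ⌊717/41⌋ = 17
(the next term ⌊717/41^2⌋ = 0, terminating the sum). Summing: v_41(717!) = 17 = 17.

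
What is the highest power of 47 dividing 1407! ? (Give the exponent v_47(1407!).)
v_47(1407!) = 29

Legendre's formula: v_p(n!) = Σ_{k ≥ 1} ⌊n / p^k⌋. For p = 47, n = 1407, the terms are:
  ⌊1407/47^1⌋ = ⌊1407/47⌋ = 29
(the next term ⌊1407/47^2⌋ = 0, terminating the sum). Summing: v_47(1407!) = 29 = 29.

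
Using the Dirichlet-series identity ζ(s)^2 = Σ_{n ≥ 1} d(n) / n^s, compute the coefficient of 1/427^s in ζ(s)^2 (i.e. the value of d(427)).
d(427) = 4

ζ(s)^2 = (Σ 1/m^s)(Σ 1/k^s). The coefficient of 1/n^s in the product is the number of ordered pairs (m, k) with mk = n, which equals d(n). For n = 427, divisors are [1, 7, 61, 427], so d(427) = 4.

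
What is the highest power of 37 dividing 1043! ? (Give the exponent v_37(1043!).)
v_37(1043!) = 28

Legendre's formula: v_p(n!) = Σ_{k ≥ 1} ⌊n / p^k⌋. For p = 37, n = 1043, the terms are:
  ⌊1043/37^1⌋ = ⌊1043/37⌋ = 28
(the next term ⌊1043/37^2⌋ = 0, terminating the sum). Summing: v_37(1043!) = 28 = 28.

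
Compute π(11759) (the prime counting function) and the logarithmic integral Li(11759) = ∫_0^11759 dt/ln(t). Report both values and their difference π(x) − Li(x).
π(11759) = 1409;  Li(11759) ≈ 1435.41;  π(x) − Li(x) ≈ -26.41.

Direct count of primes ≤ 11759 gives π(11759) = 1409. Numerical evaluation of the logarithmic integral gives Li(11759) ≈ 1435.41. The difference π(x) − Li(x) ≈ -26.41 is typically negative for small/moderate x (Li(x) overestimates), though Littlewood's theorem shows this sign changes infinitely often.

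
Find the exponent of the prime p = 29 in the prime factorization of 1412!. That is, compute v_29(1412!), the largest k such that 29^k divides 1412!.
v_29(1412!) = 49

Legendre's formula: v_p(n!) = Σ_{k ≥ 1} ⌊n / p^k⌋. For p = 29, n = 1412, the terms are:
  ⌊1412/29^1⌋ = ⌊1412/29⌋ = 48
  ⌊1412/29^2⌋ = ⌊1412/841⌋ = 1
(the next term ⌊1412/29^3⌋ = 0, terminating the sum). Summing: v_29(1412!) = 48 + 1 = 49.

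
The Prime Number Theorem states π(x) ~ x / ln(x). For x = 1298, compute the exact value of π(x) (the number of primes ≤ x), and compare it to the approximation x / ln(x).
π(1298) = 211;  x/ln(x) ≈ 181.07;  relative error ≈ 14.19%.

Directly count primes up to 1298: π(1298) = 211. The PNT approximation gives 1298/ln(1298) ≈ 1298/7.16858 ≈ 181.07. Relative error (π(x) − x/ln(x)) / π(x) ≈ 14.19%; the approximation is known to undercount slightly (Li(x) is a better estimate).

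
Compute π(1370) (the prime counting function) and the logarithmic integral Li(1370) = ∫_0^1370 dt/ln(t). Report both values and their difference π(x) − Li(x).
π(1370) = 219;  Li(1370) ≈ 229.93;  π(x) − Li(x) ≈ -10.93.

Direct count of primes ≤ 1370 gives π(1370) = 219. Numerical evaluation of the logarithmic integral gives Li(1370) ≈ 229.93. The difference π(x) − Li(x) ≈ -10.93 is typically negative for small/moderate x (Li(x) overestimates), though Littlewood's theorem shows this sign changes infinitely often.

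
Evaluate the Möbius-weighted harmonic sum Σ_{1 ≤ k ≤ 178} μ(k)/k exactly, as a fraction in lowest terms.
Σ μ(k)/k = 125709062959160573557671617219832045395728751290214311430782016431/166589903787325219380851695350896256250980509594874862046961683989710

Values of μ(k) for 1 ≤ k ≤ 178: μ(1) = 1, μ(2) = -1, μ(3) = -1, μ(5) = -1, μ(6) = 1, μ(7) = -1, μ(10) = 1, μ(11) = -1, μ(13) = -1, μ(14) = 1, μ(15) = 1, μ(17) = -1, μ(19) = -1, μ(21) = 1, μ(22) = 1, μ(23) = -1, μ(26) = 1, μ(29) = -1, μ(30) = -1, μ(31) = -1, μ(33) = 1, μ(34) = 1, μ(35) = 1, μ(37) = -1, μ(38) = 1, μ(39) = 1, μ(41) = -1, μ(42) = -1, μ(43) = -1, μ(46) = 1, μ(47) = -1, μ(51) = 1, μ(53) = -1, μ(55) = 1, μ(57) = 1, μ(58) = 1, μ(59) = -1, μ(61) = -1, μ(62) = 1, μ(65) = 1, μ(66) = -1, μ(67) = -1, μ(69) = 1, μ(70) = -1, μ(71) = -1, μ(73) = -1, μ(74) = 1, μ(77) = 1, μ(78) = -1, μ(79) = -1, μ(82) = 1, μ(83) = -1, μ(85) = 1, μ(86) = 1, μ(87) = 1, μ(89) = -1, μ(91) = 1, μ(93) = 1, μ(94) = 1, μ(95) = 1, μ(97) = -1, μ(101) = -1, μ(102) = -1, μ(103) = -1, μ(105) = -1, μ(106) = 1, μ(107) = -1, μ(109) = -1, μ(110) = -1, μ(111) = 1, μ(113) = -1, μ(114) = -1, μ(115) = 1, μ(118) = 1, μ(119) = 1, μ(122) = 1, μ(123) = 1, μ(127) = -1, μ(129) = 1, μ(130) = -1, μ(131) = -1, μ(133) = 1, μ(134) = 1, μ(137) = -1, μ(138) = -1, μ(139) = -1, μ(141) = 1, μ(142) = 1, μ(143) = 1, μ(145) = 1, μ(146) = 1, μ(149) = -1, μ(151) = -1, μ(154) = -1, μ(155) = 1, μ(157) = -1, μ(158) = 1, μ(159) = 1, μ(161) = 1, μ(163) = -1, μ(165) = -1, μ(166) = 1, μ(167) = -1, μ(170) = -1, μ(173) = -1, μ(174) = -1, μ(177) = 1, μ(178) = 1, with μ = 0 on non-squarefree integers. Summing μ(k)/k for k where μ(k) ≠ 0 gives 125709062959160573557671617219832045395728751290214311430782016431/166589903787325219380851695350896256250980509594874862046961683989710 ≈ 0.0008. (PNT ⟺ this sum → 0 as n → ∞.)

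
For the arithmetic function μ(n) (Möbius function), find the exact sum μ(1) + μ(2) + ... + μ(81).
Σ_{n ≤ 81} μ(n) = -4

Compute μ(n) for each 1 ≤ n ≤ 81: μ(1) = 1, μ(2) = -1, μ(3) = -1, μ(4) = 0, μ(5) = -1, μ(6) = 1, μ(7) = -1, μ(8) = 0, μ(9) = 0, μ(10) = 1, μ(11) = -1, μ(12) = 0, μ(13) = -1, μ(14) = 1, μ(15) = 1, μ(16) = 0, μ(17) = -1, μ(18) = 0, μ(19) = -1, μ(20) = 0, μ(21) = 1, μ(22) = 1, μ(23) = -1, μ(24) = 0, μ(25) = 0, μ(26) = 1, μ(27) = 0, μ(28) = 0, μ(29) = -1, μ(30) = -1, μ(31) = -1, μ(32) = 0, μ(33) = 1, μ(34) = 1, μ(35) = 1, μ(36) = 0, μ(37) = -1, μ(38) = 1, μ(39) = 1, μ(40) = 0, μ(41) = -1, μ(42) = -1, μ(43) = -1, μ(44) = 0, μ(45) = 0, μ(46) = 1, μ(47) = -1, μ(48) = 0, μ(49) = 0, μ(50) = 0, μ(51) = 1, μ(52) = 0, μ(53) = -1, μ(54) = 0, μ(55) = 1, μ(56) = 0, μ(57) = 1, μ(58) = 1, μ(59) = -1, μ(60) = 0, μ(61) = -1, μ(62) = 1, μ(63) = 0, μ(64) = 0, μ(65) = 1, μ(66) = -1, μ(67) = -1, μ(68) = 0, μ(69) = 1, μ(70) = -1, μ(71) = -1, μ(72) = 0, μ(73) = -1, μ(74) = 1, μ(75) = 0, μ(76) = 0, μ(77) = 1, μ(78) = -1, μ(79) = -1, μ(80) = 0, μ(81) = 0. Summing all 81 values: -4. (Mertens function M(x) = Σ_{n ≤ x} μ(n); on average M(x) should be small (PNT ⟺ M(x) = o(x)).)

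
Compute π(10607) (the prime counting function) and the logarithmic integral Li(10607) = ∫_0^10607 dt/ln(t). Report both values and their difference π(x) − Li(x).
π(10607) = 1294;  Li(10607) ≈ 1311.83;  π(x) − Li(x) ≈ -17.83.

Direct count of primes ≤ 10607 gives π(10607) = 1294. Numerical evaluation of the logarithmic integral gives Li(10607) ≈ 1311.83. The difference π(x) − Li(x) ≈ -17.83 is typically negative for small/moderate x (Li(x) overestimates), though Littlewood's theorem shows this sign changes infinitely often.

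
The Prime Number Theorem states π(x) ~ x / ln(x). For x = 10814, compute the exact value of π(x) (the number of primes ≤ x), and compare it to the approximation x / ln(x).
π(10814) = 1315;  x/ln(x) ≈ 1164.22;  relative error ≈ 11.47%.

Directly count primes up to 10814: π(10814) = 1315. The PNT approximation gives 10814/ln(10814) ≈ 10814/9.28860 ≈ 1164.22. Relative error (π(x) − x/ln(x)) / π(x) ≈ 11.47%; the approximation is known to undercount slightly (Li(x) is a better estimate).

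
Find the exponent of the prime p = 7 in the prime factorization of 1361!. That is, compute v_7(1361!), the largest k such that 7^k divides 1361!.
v_7(1361!) = 224

Legendre's formula: v_p(n!) = Σ_{k ≥ 1} ⌊n / p^k⌋. For p = 7, n = 1361, the terms are:
  ⌊1361/7^1⌋ = ⌊1361/7⌋ = 194
  ⌊1361/7^2⌋ = ⌊1361/49⌋ = 27
  ⌊1361/7^3⌋ = ⌊1361/343⌋ = 3
(the next term ⌊1361/7^4⌋ = 0, terminating the sum). Summing: v_7(1361!) = 194 + 27 + 3 = 224.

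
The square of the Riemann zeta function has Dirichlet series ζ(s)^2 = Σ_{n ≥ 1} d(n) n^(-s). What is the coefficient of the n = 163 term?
d(163) = 2

ζ(s)^2 = (Σ 1/m^s)(Σ 1/k^s). The coefficient of 1/n^s in the product is the number of ordered pairs (m, k) with mk = n, which equals d(n). For n = 163, divisors are [1, 163], so d(163) = 2.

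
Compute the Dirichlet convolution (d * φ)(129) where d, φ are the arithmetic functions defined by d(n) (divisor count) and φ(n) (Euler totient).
(d * φ)(129) = 176

Divisors of 129: [1, 3, 43, 129]. For each d | 129:
  d = 1: d(1) · φ(129/1) = 1 · 84 = 84
  d = 3: d(3) · φ(129/3) = 2 · 42 = 84
  d = 43: d(43) · φ(129/43) = 2 · 2 = 4
  d = 129: d(129) · φ(129/129) = 4 · 1 = 4
Summing: (d * φ)(129) = 84 + 84 + 4 + 4 = 176.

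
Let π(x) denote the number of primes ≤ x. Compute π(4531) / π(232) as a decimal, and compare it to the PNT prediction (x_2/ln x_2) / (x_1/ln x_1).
π(4531)/π(232) = 615/50 ≈ 12.3000;  PNT prediction ≈ 12.6356.

π(232) = 50 and π(4531) = 615, so π(4531)/π(232) ≈ 12.3000. The PNT-predicted ratio is (4531/ln(4531)) / (232/ln(232)) ≈ 12.6356. The two agree to within a few percent, as expected.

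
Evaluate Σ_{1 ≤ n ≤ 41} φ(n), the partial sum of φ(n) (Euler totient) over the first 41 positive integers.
Σ_{n ≤ 41} φ(n) = 530

Compute φ(n) for each 1 ≤ n ≤ 41: φ(1) = 1, φ(2) = 1, φ(3) = 2, φ(4) = 2, φ(5) = 4, φ(6) = 2, φ(7) = 6, φ(8) = 4, φ(9) = 6, φ(10) = 4, φ(11) = 10, φ(12) = 4, φ(13) = 12, φ(14) = 6, φ(15) = 8, φ(16) = 8, φ(17) = 16, φ(18) = 6, φ(19) = 18, φ(20) = 8, φ(21) = 12, φ(22) = 10, φ(23) = 22, φ(24) = 8, φ(25) = 20, φ(26) = 12, φ(27) = 18, φ(28) = 12, φ(29) = 28, φ(30) = 8, φ(31) = 30, φ(32) = 16, φ(33) = 20, φ(34) = 16, φ(35) = 24, φ(36) = 12, φ(37) = 36, φ(38) = 18, φ(39) = 24, φ(40) = 16, φ(41) = 40. Summing all 41 values: 530. (Average order: Σ_{n ≤ x} φ(n) ~ (3/π²) x². For x = 41, (3/π²)·41² ≈ 510.96.)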